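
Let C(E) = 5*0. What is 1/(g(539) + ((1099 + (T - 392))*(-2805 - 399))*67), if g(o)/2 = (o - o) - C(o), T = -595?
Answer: -1/24042816 ≈ -4.1592e-8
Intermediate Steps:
C(E) = 0
g(o) = 0 (g(o) = 2*((o - o) - 1*0) = 2*(0 + 0) = 2*0 = 0)
1/(g(539) + ((1099 + (T - 392))*(-2805 - 399))*67) = 1/(0 + ((1099 + (-595 - 392))*(-2805 - 399))*67) = 1/(0 + ((1099 - 987)*(-3204))*67) = 1/(0 + (112*(-3204))*67) = 1/(0 - 358848*67) = 1/(0 - 24042816) = 1/(-24042816) = -1/24042816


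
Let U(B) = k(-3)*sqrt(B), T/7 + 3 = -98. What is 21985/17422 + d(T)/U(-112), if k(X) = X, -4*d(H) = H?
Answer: 21985/17422 + 101*I*sqrt(7)/48 ≈ 1.2619 + 5.5671*I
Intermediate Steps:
T = -707 (T = -21 + 7*(-98) = -21 - 686 = -707)
d(H) = -H/4
U(B) = -3*sqrt(B)
21985/17422 + d(T)/U(-112) = 21985/17422 + (-1/4*(-707))/((-12*I*sqrt(7))) = 21985*(1/17422) + 707/(4*((-12*I*sqrt(7)))) = 21985/17422 + 707/(4*((-12*I*sqrt(7)))) = 21985/17422 + 707*(I*sqrt(7)/84)/4 = 21985/17422 + 101*I*sqrt(7)/48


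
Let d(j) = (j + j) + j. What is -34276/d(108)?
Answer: -8569/81 ≈ -105.79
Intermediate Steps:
d(j) = 3*j (d(j) = 2*j + j = 3*j)
-34276/d(108) = -34276/(3*108) = -34276/324 = -1*8569/81 = -8569/81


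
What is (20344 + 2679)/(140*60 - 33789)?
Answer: -253/279 ≈ -0.90681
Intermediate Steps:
(20344 + 2679)/(140*60 - 33789) = 23023/(8400 - 33789) = 23023/(-25389) = 23023*(-1/25389) = -253/279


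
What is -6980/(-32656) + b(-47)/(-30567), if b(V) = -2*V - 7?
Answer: 17543049/83182996 ≈ 0.21090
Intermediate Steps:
b(V) = -7 - 2*V
-6980/(-32656) + b(-47)/(-30567) = -6980/(-32656) + (-7 - 2*(-47))/(-30567) = -6980*(-1/32656) + (-7 + 94)*(-1/30567) = 1745/8164 + 87*(-1/30567) = 1745/8164 - 29/10189 = 17543049/83182996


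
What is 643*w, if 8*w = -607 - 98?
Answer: -453315/8 ≈ -56664.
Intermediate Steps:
w = -705/8 (w = (-607 - 98)/8 = (⅛)*(-705) = -705/8 ≈ -88.125)
643*w = 643*(-705/8) = -453315/8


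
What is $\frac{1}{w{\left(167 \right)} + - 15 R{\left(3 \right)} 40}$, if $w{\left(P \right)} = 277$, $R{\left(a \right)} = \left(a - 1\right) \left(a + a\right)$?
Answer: $- \frac{1}{6923} \approx -0.00014445$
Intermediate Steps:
$R{\left(a \right)} = 2 a \left(-1 + a\right)$ ($R{\left(a \right)} = \left(-1 + a\right) 2 a = 2 a \left(-1 + a\right)$)
$\frac{1}{w{\left(167 \right)} + - 15 R{\left(3 \right)} 40} = \frac{1}{277 + - 15 \cdot 2 \cdot 3 \left(-1 + 3\right) 40} = \frac{1}{277 + - 15 \cdot 2 \cdot 3 \cdot 2 \cdot 40} = \frac{1}{277 + \left(-15\right) 12 \cdot 40} = \frac{1}{277 - 7200} = \frac{1}{-6923} = - \frac{1}{6923}$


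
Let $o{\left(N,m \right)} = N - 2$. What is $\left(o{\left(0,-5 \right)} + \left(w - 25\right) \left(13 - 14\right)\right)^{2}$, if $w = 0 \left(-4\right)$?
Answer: $529$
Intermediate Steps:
$o{\left(N,m \right)} = -2 + N$
$w = 0$
$\left(o{\left(0,-5 \right)} + \left(w - 25\right) \left(13 - 14\right)\right)^{2} = \left(\left(-2 + 0\right) + \left(0 - 25\right) \left(13 - 14\right)\right)^{2} = \left(-2 - -25\right)^{2} = \left(-2 + 25\right)^{2} = 23^{2} = 529$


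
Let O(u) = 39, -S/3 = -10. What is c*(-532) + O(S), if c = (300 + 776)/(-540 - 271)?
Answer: 604061/811 ≈ 744.83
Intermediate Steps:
S = 30 (S = -3*(-10) = 30)
c = -1076/811 (c = 1076/(-811) = 1076*(-1/811) = -1076/811 ≈ -1.3268)
c*(-532) + O(S) = -1076/811*(-532) + 39 = 572432/811 + 39 = 604061/811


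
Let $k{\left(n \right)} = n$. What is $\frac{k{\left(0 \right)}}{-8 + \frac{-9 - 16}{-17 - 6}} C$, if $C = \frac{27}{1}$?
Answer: $0$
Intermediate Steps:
$C = 27$ ($C = 27 \cdot 1 = 27$)
$\frac{k{\left(0 \right)}}{-8 + \frac{-9 - 16}{-17 - 6}} C = \frac{0}{-8 + \frac{-9 - 16}{-17 - 6}} \cdot 27 = \frac{0}{-8 - \frac{25}{-23}} \cdot 27 = \frac{0}{-8 - - \frac{25}{23}} \cdot 27 = \frac{0}{-8 + \frac{25}{23}} \cdot 27 = \frac{0}{- \frac{159}{23}} \cdot 27 = 0 \left(- \frac{23}{159}\right) 27 = 0 \cdot 27 = 0$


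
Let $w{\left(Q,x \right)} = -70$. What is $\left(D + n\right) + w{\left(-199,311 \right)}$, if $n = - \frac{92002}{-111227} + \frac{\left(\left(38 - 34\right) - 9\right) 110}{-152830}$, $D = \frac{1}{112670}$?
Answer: $- \frac{13247688769634489}{191525732093470} \approx -69.169$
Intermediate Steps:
$D = \frac{1}{112670} \approx 8.8755 \cdot 10^{-6}$
$n = \frac{1412184051}{1699882241}$ ($n = \left(-92002\right) \left(- \frac{1}{111227}\right) + \left(\left(38 - 34\right) - 9\right) 110 \left(- \frac{1}{152830}\right) = \frac{92002}{111227} + \left(4 - 9\right) 110 \left(- \frac{1}{152830}\right) = \frac{92002}{111227} + \left(-5\right) 110 \left(- \frac{1}{152830}\right) = \frac{92002}{111227} - - \frac{55}{15283} = \frac{92002}{111227} + \frac{55}{15283} = \frac{1412184051}{1699882241} \approx 0.83075$)
$\left(D + n\right) + w{\left(-199,311 \right)} = \left(\frac{1}{112670} + \frac{1412184051}{1699882241}\right) - 70 = \frac{159112476908411}{191525732093470} - 70 = - \frac{13247688769634489}{191525732093470}$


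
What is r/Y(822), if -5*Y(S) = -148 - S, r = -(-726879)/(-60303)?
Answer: -242293/3899594 ≈ -0.062133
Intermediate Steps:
r = -242293/20101 (r = -(-726879)*(-1)/60303 = -1*242293/20101 = -242293/20101 ≈ -12.054)
Y(S) = 148/5 + S/5 (Y(S) = -(-148 - S)/5 = 148/5 + S/5)
r/Y(822) = -242293/(20101*(148/5 + (⅕)*822)) = -242293/(20101*(148/5 + 822/5)) = -242293/20101/194 = -242293/20101*1/194 = -242293/3899594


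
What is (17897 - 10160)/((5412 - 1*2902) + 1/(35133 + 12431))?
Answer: 368002668/119385641 ≈ 3.0825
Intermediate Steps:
(17897 - 10160)/((5412 - 1*2902) + 1/(35133 + 12431)) = 7737/((5412 - 2902) + 1/47564) = 7737/(2510 + 1/47564) = 7737/(119385641/47564) = 7737*(47564/119385641) = 368002668/119385641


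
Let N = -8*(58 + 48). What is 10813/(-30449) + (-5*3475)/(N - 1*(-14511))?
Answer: -676789394/416024687 ≈ -1.6268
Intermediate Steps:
N = -848 (N = -8*106 = -848)
10813/(-30449) + (-5*3475)/(N - 1*(-14511)) = 10813/(-30449) + (-5*3475)/(-848 - 1*(-14511)) = 10813*(-1/30449) - 17375/(-848 + 14511) = -10813/30449 - 17375/13663 = -676789394/416024687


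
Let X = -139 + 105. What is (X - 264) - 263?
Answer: -561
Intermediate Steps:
X = -34
(X - 264) - 263 = (-34 - 264) - 263 = -298 - 263 = -561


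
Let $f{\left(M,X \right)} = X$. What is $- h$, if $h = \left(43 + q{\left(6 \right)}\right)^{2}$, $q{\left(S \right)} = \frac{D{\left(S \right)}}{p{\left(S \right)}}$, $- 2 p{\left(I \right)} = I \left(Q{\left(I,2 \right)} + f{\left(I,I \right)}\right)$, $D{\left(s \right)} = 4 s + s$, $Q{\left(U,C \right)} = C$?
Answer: $- \frac{27889}{16} \approx -1743.1$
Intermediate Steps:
$D{\left(s \right)} = 5 s$
$p{\left(I \right)} = - \frac{I \left(2 + I\right)}{2}$
$q{\left(S \right)} = - \frac{10}{2 + S}$ ($q{\left(S \right)} = \frac{5 S}{\left(- \frac{1}{2}\right) S \left(2 + S\right)} = 5 S \left(- \frac{2}{S \left(2 + S\right)}\right) = - \frac{10}{2 + S}$)
$h = \frac{27889}{16}$ ($h = \left(43 - \frac{10}{2 + 6}\right)^{2} = \left(43 - \frac{10}{8}\right)^{2} = \left(43 - \frac{5}{4}\right)^{2} = \left(\frac{167}{4}\right)^{2} = \frac{27889}{16} \approx 1743.1$)
$- h = \left(-1\right) \frac{27889}{16} = - \frac{27889}{16}$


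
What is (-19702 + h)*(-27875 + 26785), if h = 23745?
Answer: -4406870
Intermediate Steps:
(-19702 + h)*(-27875 + 26785) = (-19702 + 23745)*(-27875 + 26785) = 4043*(-1090) = -4406870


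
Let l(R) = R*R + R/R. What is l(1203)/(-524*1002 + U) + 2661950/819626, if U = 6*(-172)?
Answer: 10711385627/21559442304 ≈ 0.49683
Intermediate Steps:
U = -1032
l(R) = 1 + R² (l(R) = R² + 1 = 1 + R²)
l(1203)/(-524*1002 + U) + 2661950/819626 = (1 + 1203²)/(-524*1002 - 1032) + 2661950/819626 = (1 + 1447209)/(-525048 - 1032) + 2661950*(1/819626) = 1447210/(-526080) + 1330975/409813 = 1447210*(-1/526080) + 1330975/409813 = -144721/52608 + 1330975/409813 = 10711385627/21559442304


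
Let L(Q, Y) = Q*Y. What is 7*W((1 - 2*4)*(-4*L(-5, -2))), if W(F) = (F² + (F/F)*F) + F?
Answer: 552720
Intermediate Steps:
W(F) = F² + 2*F (W(F) = (F² + 1*F) + F = (F² + F) + F = (F + F²) + F = F² + 2*F)
7*W((1 - 2*4)*(-4*L(-5, -2))) = 7*(((1 - 2*4)*(-(-20)*(-2)))*(2 + (1 - 2*4)*(-(-20)*(-2)))) = 7*(((1 - 8)*(-4*10))*(2 + (1 - 8)*(-4*10))) = 7*((-7*(-40))*(2 - 7*(-40))) = 7*(280*(2 + 280)) = 7*(280*282) = 7*78960 = 552720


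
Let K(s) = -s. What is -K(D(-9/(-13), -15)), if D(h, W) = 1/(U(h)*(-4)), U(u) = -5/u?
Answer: 9/260 ≈ 0.034615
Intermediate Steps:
D(h, W) = h/20 (D(h, W) = 1/(-5/h*(-4)) = 1/(20/h) = h/20)
-K(D(-9/(-13), -15)) = -(-1)*(-9/(-13))/20 = -(-1)*(-9*(-1/13))/20 = -(-1)*(1/20)*(9/13) = -(-1)*9/260 = -1*(-9/260) = 9/260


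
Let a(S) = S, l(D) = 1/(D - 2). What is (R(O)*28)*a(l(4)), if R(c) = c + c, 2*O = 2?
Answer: 28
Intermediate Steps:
l(D) = 1/(-2 + D)
O = 1 (O = (1/2)*2 = 1)
R(c) = 2*c
(R(O)*28)*a(l(4)) = ((2*1)*28)/(-2 + 4) = (2*28)/2 = 56*(1/2) = 28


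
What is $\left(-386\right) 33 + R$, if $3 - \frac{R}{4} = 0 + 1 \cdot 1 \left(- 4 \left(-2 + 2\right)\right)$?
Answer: $-12726$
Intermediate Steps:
$R = 12$ ($R = 12 - 4 \left(0 + 1 \cdot 1 \left(- 4 \left(-2 + 2\right)\right)\right) = 12 - 4 \left(0 + 1 \cdot 1 \left(\left(-4\right) 0\right)\right) = 12 - 4 \left(0 + 1 \cdot 1 \cdot 0\right) = 12 - 4 \left(0 + 1 \cdot 0\right) = 12 - 4 \left(0 + 0\right) = 12 - 0 = 12 + 0 = 12$)
$\left(-386\right) 33 + R = \left(-386\right) 33 + 12 = -12738 + 12 = -12726$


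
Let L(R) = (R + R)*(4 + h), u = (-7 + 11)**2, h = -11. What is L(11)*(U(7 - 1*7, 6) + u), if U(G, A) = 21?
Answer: -5698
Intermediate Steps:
u = 16 (u = 4**2 = 16)
L(R) = -14*R (L(R) = (R + R)*(4 - 11) = (2*R)*(-7) = -14*R)
L(11)*(U(7 - 1*7, 6) + u) = (-14*11)*(21 + 16) = -154*37 = -5698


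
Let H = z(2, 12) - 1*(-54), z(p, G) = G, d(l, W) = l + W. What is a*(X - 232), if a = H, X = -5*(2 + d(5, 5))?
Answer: -19272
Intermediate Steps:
d(l, W) = W + l
X = -60 (X = -5*(2 + (5 + 5)) = -5*(2 + 10) = -5*12 = -60)
H = 66 (H = 12 - 1*(-54) = 12 + 54 = 66)
a = 66
a*(X - 232) = 66*(-60 - 232) = 66*(-292) = -19272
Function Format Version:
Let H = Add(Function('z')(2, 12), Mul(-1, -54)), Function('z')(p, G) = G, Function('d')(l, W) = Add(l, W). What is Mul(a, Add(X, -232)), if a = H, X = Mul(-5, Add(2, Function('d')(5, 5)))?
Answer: -19272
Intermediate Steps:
Function('d')(l, W) = Add(W, l)
X = -60 (X = Mul(-5, Add(2, Add(5, 5))) = Mul(-5, Add(2, 10)) = Mul(-5, 12) = -60)
H = 66 (H = Add(12, Mul(-1, -54)) = Add(12, 54) = 66)
a = 66
Mul(a, Add(X, -232)) = Mul(66, Add(-60, -232)) = Mul(66, -292) = -19272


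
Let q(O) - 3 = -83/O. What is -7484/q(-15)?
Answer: -28065/32 ≈ -877.03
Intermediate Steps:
q(O) = 3 - 83/O
-7484/q(-15) = -7484/(3 - 83/(-15)) = -7484/(3 - 83*(-1/15)) = -7484/(3 + 83/15) = -7484/128/15 = -7484*15/128 = -28065/32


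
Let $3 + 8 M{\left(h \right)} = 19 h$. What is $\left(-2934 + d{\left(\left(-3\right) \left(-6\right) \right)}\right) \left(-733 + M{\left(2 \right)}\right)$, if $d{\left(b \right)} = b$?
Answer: $\frac{4249341}{2} \approx 2.1247 \cdot 10^{6}$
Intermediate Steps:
$M{\left(h \right)} = - \frac{3}{8} + \frac{19 h}{8}$
$\left(-2934 + d{\left(\left(-3\right) \left(-6\right) \right)}\right) \left(-733 + M{\left(2 \right)}\right) = \left(-2934 - -18\right) \left(-733 + \left(- \frac{3}{8} + \frac{19}{8} \cdot 2\right)\right) = \left(-2934 + 18\right) \left(-733 + \left(- \frac{3}{8} + \frac{19}{4}\right)\right) = - 2916 \left(-733 + \frac{35}{8}\right) = \left(-2916\right) \left(- \frac{5829}{8}\right) = \frac{4249341}{2}$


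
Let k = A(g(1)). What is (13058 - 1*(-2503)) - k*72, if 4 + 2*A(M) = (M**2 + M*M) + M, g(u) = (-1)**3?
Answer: 15669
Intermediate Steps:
g(u) = -1
A(M) = -2 + M**2 + M/2 (A(M) = -2 + ((M**2 + M*M) + M)/2 = -2 + ((M**2 + M**2) + M)/2 = -2 + (2*M**2 + M)/2 = -2 + (M + 2*M**2)/2 = -2 + (M**2 + M/2) = -2 + M**2 + M/2)
k = -3/2 (k = -2 + (-1)**2 + (1/2)*(-1) = -2 + 1 - 1/2 = -3/2 ≈ -1.5000)
(13058 - 1*(-2503)) - k*72 = (13058 - 1*(-2503)) - (-3)*72/2 = (13058 + 2503) - 1*(-108) = 15561 + 108 = 15669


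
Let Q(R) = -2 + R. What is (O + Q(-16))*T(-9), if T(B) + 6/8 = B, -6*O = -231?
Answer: -1599/8 ≈ -199.88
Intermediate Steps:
O = 77/2 (O = -1/6*(-231) = 77/2 ≈ 38.500)
T(B) = -3/4 + B
(O + Q(-16))*T(-9) = (77/2 + (-2 - 16))*(-3/4 - 9) = (77/2 - 18)*(-39/4) = (41/2)*(-39/4) = -1599/8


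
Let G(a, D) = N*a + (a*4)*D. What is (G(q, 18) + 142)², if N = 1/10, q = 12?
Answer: 25361296/25 ≈ 1.0145e+6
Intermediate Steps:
N = ⅒ ≈ 0.10000
G(a, D) = a/10 + 4*D*a (G(a, D) = a/10 + (a*4)*D = a/10 + (4*a)*D = a/10 + 4*D*a)
(G(q, 18) + 142)² = ((⅒)*12*(1 + 40*18) + 142)² = ((⅒)*12*(1 + 720) + 142)² = ((⅒)*12*721 + 142)² = (4326/5 + 142)² = (5036/5)² = 25361296/25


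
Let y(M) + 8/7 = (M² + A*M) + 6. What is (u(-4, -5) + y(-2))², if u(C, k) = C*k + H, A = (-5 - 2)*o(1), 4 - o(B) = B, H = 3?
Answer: 267289/49 ≈ 5454.9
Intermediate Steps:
o(B) = 4 - B
A = -21 (A = (-5 - 2)*(4 - 1*1) = -7*(4 - 1) = -7*3 = -21)
u(C, k) = 3 + C*k (u(C, k) = C*k + 3 = 3 + C*k)
y(M) = 34/7 + M² - 21*M (y(M) = -8/7 + ((M² - 21*M) + 6) = -8/7 + (6 + M² - 21*M) = 34/7 + M² - 21*M)
(u(-4, -5) + y(-2))² = ((3 - 4*(-5)) + (34/7 + (-2)² - 21*(-2)))² = ((3 + 20) + (34/7 + 4 + 42))² = (23 + 356/7)² = (517/7)² = 267289/49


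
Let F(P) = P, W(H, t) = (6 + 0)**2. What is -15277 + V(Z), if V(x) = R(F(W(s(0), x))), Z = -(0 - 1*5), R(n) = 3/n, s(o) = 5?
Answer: -183323/12 ≈ -15277.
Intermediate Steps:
W(H, t) = 36 (W(H, t) = 6**2 = 36)
Z = 5 (Z = -(0 - 5) = -1*(-5) = 5)
V(x) = 1/12 (V(x) = 3/36 = 3*(1/36) = 1/12)
-15277 + V(Z) = -15277 + 1/12 = -183323/12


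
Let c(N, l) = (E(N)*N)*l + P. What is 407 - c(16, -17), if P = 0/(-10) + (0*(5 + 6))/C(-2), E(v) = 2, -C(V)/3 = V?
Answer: 951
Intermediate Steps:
C(V) = -3*V
P = 0 (P = 0/(-10) + (0*(5 + 6))/((-3*(-2))) = 0*(-⅒) + (0*11)/6 = 0 + 0*(⅙) = 0 + 0 = 0)
c(N, l) = 2*N*l (c(N, l) = (2*N)*l + 0 = 2*N*l + 0 = 2*N*l)
407 - c(16, -17) = 407 - 2*16*(-17) = 407 - 1*(-544) = 407 + 544 = 951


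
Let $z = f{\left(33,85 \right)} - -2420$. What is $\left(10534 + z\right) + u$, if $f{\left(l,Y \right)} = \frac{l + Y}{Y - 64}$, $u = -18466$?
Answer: $- \frac{115634}{21} \approx -5506.4$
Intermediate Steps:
$f{\left(l,Y \right)} = \frac{Y + l}{-64 + Y}$
$z = \frac{50938}{21}$ ($z = \frac{85 + 33}{-64 + 85} - -2420 = \frac{1}{21} \cdot 118 + 2420 = \frac{118}{21} + 2420 = \frac{50938}{21} \approx 2425.6$)
$\left(10534 + z\right) + u = \left(10534 + \frac{50938}{21}\right) - 18466 = \frac{272152}{21} - 18466 = - \frac{115634}{21}$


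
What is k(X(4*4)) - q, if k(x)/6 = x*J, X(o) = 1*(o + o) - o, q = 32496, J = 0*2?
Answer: -32496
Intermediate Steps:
J = 0
X(o) = o (X(o) = 1*(2*o) - o = 2*o - o = o)
k(x) = 0 (k(x) = 6*(x*0) = 6*0 = 0)
k(X(4*4)) - q = 0 - 1*32496 = 0 - 32496 = -32496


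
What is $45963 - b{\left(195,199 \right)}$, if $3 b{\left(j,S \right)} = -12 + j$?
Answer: $45902$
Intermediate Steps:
$b{\left(j,S \right)} = -4 + \frac{j}{3}$ ($b{\left(j,S \right)} = \frac{-12 + j}{3} = -4 + \frac{j}{3}$)
$45963 - b{\left(195,199 \right)} = 45963 - \left(-4 + \frac{1}{3} \cdot 195\right) = 45963 - \left(-4 + 65\right) = 45963 - 61 = 45902$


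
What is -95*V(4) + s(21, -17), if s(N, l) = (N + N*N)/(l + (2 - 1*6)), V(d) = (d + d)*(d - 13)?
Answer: 6818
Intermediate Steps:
V(d) = 2*d*(-13 + d) (V(d) = (2*d)*(-13 + d) = 2*d*(-13 + d))
s(N, l) = (N + N²)/(-4 + l) (s(N, l) = (N + N²)/(l + (2 - 6)) = (N + N²)/(l - 4) = (N + N²)/(-4 + l))
-95*V(4) + s(21, -17) = -190*4*(-13 + 4) + 21*(1 + 21)/(-4 - 17) = -190*4*(-9) + 21*22/(-21) = -95*(-72) + 21*(-1/21)*22 = 6840 - 22 = 6818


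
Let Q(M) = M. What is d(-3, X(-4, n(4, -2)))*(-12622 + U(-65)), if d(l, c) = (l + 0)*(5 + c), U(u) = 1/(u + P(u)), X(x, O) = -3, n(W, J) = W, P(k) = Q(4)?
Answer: 4619658/61 ≈ 75732.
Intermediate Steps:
P(k) = 4
U(u) = 1/(4 + u) (U(u) = 1/(u + 4) = 1/(4 + u))
d(l, c) = l*(5 + c)
d(-3, X(-4, n(4, -2)))*(-12622 + U(-65)) = (-3*(5 - 3))*(-12622 + 1/(4 - 65)) = (-3*2)*(-12622 + 1/(-61)) = -6*(-12622 - 1/61) = -6*(-769943/61) = 4619658/61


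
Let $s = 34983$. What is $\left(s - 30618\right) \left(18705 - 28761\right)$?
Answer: $-43894440$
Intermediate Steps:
$\left(s - 30618\right) \left(18705 - 28761\right) = \left(34983 - 30618\right) \left(18705 - 28761\right) = 4365 \left(-10056\right) = -43894440$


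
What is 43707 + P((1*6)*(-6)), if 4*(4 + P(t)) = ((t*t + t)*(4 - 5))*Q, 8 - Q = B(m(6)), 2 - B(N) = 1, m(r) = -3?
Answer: 41498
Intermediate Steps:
B(N) = 1 (B(N) = 2 - 1*1 = 2 - 1 = 1)
Q = 7 (Q = 8 - 1*1 = 8 - 1 = 7)
P(t) = -4 - 7*t/4 - 7*t²/4 (P(t) = -4 + (((t*t + t)*(4 - 5))*7)/4 = -4 + (((t² + t)*(-1))*7)/4 = -4 + (((t + t²)*(-1))*7)/4 = -4 + ((-t - t²)*7)/4 = -4 + (-7*t - 7*t²)/4 = -4 + (-7*t/4 - 7*t²/4) = -4 - 7*t/4 - 7*t²/4)
43707 + P((1*6)*(-6)) = 43707 + (-4 - 7*1*6*(-6)/4 - 7*((1*6)*(-6))²/4) = 43707 + (-4 - 21*(-6)/2 - 7*(6*(-6))²/4) = 43707 + (-4 - 7/4*(-36) - 7/4*(-36)²) = 43707 + (-4 + 63 - 7/4*1296) = 43707 + (-4 + 63 - 2268) = 43707 - 2209 = 41498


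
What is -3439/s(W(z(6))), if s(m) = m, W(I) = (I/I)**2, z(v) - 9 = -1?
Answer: -3439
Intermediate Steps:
z(v) = 8 (z(v) = 9 - 1 = 8)
W(I) = 1 (W(I) = 1**2 = 1)
-3439/s(W(z(6))) = -3439/1 = -3439*1 = -3439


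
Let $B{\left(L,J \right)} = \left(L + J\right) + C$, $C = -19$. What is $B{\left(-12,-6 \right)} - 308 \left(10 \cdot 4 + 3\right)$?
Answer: $-13281$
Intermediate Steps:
$B{\left(L,J \right)} = -19 + J + L$ ($B{\left(L,J \right)} = \left(L + J\right) - 19 = \left(J + L\right) - 19 = -19 + J + L$)
$B{\left(-12,-6 \right)} - 308 \left(10 \cdot 4 + 3\right) = \left(-19 - 6 - 12\right) - 308 \left(10 \cdot 4 + 3\right) = -37 - 308 \left(40 + 3\right) = -37 - 13244 = -13281$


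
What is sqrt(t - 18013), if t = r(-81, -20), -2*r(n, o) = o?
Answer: I*sqrt(18003) ≈ 134.18*I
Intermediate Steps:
r(n, o) = -o/2
t = 10 (t = -1/2*(-20) = 10)
sqrt(t - 18013) = sqrt(10 - 18013) = sqrt(-18003) = I*sqrt(18003)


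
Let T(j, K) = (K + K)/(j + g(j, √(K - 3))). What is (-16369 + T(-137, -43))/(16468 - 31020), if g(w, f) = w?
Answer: 1121255/996812 ≈ 1.1248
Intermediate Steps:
T(j, K) = K/j (T(j, K) = (K + K)/(j + j) = (2*K)/((2*j)) = (2*K)*(1/(2*j)) = K/j)
(-16369 + T(-137, -43))/(16468 - 31020) = (-16369 - 43/(-137))/(16468 - 31020) = (-16369 - 43*(-1/137))/(-14552) = (-16369 + 43/137)*(-1/14552) = -2242510/137*(-1/14552) = 1121255/996812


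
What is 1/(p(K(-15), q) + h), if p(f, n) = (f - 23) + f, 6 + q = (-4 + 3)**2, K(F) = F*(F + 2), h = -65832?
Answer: -1/65465 ≈ -1.5275e-5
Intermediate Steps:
K(F) = F*(2 + F)
q = -5 (q = -6 + (-4 + 3)**2 = -6 + (-1)**2 = -6 + 1 = -5)
p(f, n) = -23 + 2*f (p(f, n) = (-23 + f) + f = -23 + 2*f)
1/(p(K(-15), q) + h) = 1/((-23 + 2*(-15*(2 - 15))) - 65832) = 1/((-23 + 2*(-15*(-13))) - 65832) = 1/((-23 + 2*195) - 65832) = 1/((-23 + 390) - 65832) = 1/(367 - 65832) = 1/(-65465) = -1/65465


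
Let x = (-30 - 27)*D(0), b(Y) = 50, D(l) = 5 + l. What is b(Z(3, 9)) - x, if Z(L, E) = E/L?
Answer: 335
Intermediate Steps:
x = -285 (x = (-30 - 27)*(5 + 0) = -57*5 = -285)
b(Z(3, 9)) - x = 50 - 1*(-285) = 50 + 285 = 335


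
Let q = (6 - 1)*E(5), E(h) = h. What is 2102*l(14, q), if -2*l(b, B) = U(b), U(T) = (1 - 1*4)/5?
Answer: 3153/5 ≈ 630.60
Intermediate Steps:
U(T) = -3/5 (U(T) = (1 - 4)*(1/5) = -3*1/5 = -3/5)
q = 25 (q = (6 - 1)*5 = 5*5 = 25)
l(b, B) = 3/10 (l(b, B) = -1/2*(-3/5) = 3/10)
2102*l(14, q) = 2102*(3/10) = 3153/5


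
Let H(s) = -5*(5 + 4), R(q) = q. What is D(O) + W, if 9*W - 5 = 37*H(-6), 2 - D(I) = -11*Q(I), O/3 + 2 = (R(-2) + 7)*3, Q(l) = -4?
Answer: -2038/9 ≈ -226.44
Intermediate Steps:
O = 39 (O = -6 + 3*((-2 + 7)*3) = -6 + 3*(5*3) = -6 + 3*15 = -6 + 45 = 39)
H(s) = -45 (H(s) = -5*9 = -45)
D(I) = -42 (D(I) = 2 - (-11)*(-4) = 2 - 1*44 = 2 - 44 = -42)
W = -1660/9 (W = 5/9 + (37*(-45))/9 = 5/9 + (⅑)*(-1665) = 5/9 - 185 = -1660/9 ≈ -184.44)
D(O) + W = -42 - 1660/9 = -2038/9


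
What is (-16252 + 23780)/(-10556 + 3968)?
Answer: -1882/1647 ≈ -1.1427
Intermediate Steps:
(-16252 + 23780)/(-10556 + 3968) = 7528/(-6588) = 7528*(-1/6588) = -1882/1647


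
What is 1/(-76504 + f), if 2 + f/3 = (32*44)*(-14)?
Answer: -1/135646 ≈ -7.3721e-6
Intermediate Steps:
f = -59142 (f = -6 + 3*((32*44)*(-14)) = -6 + 3*(1408*(-14)) = -6 + 3*(-19712) = -6 - 59136 = -59142)
1/(-76504 + f) = 1/(-76504 - 59142) = 1/(-135646) = -1/135646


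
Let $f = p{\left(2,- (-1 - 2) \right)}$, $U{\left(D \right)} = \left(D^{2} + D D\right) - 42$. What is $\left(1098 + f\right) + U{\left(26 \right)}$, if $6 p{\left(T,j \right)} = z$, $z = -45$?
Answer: $\frac{4801}{2} \approx 2400.5$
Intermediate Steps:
$U{\left(D \right)} = -42 + 2 D^{2}$ ($U{\left(D \right)} = \left(D^{2} + D^{2}\right) - 42 = 2 D^{2} - 42 = -42 + 2 D^{2}$)
$p{\left(T,j \right)} = - \frac{15}{2}$ ($p{\left(T,j \right)} = \frac{1}{6} \left(-45\right) = - \frac{15}{2}$)
$f = - \frac{15}{2} \approx -7.5$
$\left(1098 + f\right) + U{\left(26 \right)} = \left(1098 - \frac{15}{2}\right) - \left(42 - 2 \cdot 26^{2}\right) = \frac{2181}{2} + \left(-42 + 2 \cdot 676\right) = \frac{2181}{2} + \left(-42 + 1352\right) = \frac{2181}{2} + 1310 = \frac{4801}{2}$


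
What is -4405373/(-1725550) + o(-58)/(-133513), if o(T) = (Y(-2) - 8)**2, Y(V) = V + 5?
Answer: 588131426599/230383357150 ≈ 2.5528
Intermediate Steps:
Y(V) = 5 + V
o(T) = 25 (o(T) = ((5 - 2) - 8)**2 = (3 - 8)**2 = (-5)**2 = 25)
-4405373/(-1725550) + o(-58)/(-133513) = -4405373/(-1725550) + 25/(-133513) = -4405373*(-1/1725550) + 25*(-1/133513) = 4405373/1725550 - 25/133513 = 588131426599/230383357150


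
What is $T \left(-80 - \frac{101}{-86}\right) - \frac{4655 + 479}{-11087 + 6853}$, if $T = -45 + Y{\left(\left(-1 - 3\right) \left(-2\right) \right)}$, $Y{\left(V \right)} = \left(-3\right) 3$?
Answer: $\frac{387591242}{91031} \approx 4257.8$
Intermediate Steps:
$Y{\left(V \right)} = -9$
$T = -54$ ($T = -45 - 9 = -54$)
$T \left(-80 - \frac{101}{-86}\right) - \frac{4655 + 479}{-11087 + 6853} = - 54 \left(-80 - \frac{101}{-86}\right) - \frac{4655 + 479}{-11087 + 6853} = - 54 \left(-80 - - \frac{101}{86}\right) - \frac{5134}{-4234} = - 54 \left(-80 + \frac{101}{86}\right) - 5134 \left(- \frac{1}{4234}\right) = \left(-54\right) \left(- \frac{6779}{86}\right) - - \frac{2567}{2117} = \frac{183033}{43} + \frac{2567}{2117} = \frac{387591242}{91031}$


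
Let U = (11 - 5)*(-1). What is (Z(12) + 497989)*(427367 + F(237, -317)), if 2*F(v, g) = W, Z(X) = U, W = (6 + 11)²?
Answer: 425786918609/2 ≈ 2.1289e+11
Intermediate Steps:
U = -6 (U = 6*(-1) = -6)
W = 289 (W = 17² = 289)
Z(X) = -6
F(v, g) = 289/2 (F(v, g) = (½)*289 = 289/2)
(Z(12) + 497989)*(427367 + F(237, -317)) = (-6 + 497989)*(427367 + 289/2) = 497983*(855023/2) = 425786918609/2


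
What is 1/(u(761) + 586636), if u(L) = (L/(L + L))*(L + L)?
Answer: 1/587397 ≈ 1.7024e-6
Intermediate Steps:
u(L) = L (u(L) = (L/((2*L)))*(2*L) = (L*(1/(2*L)))*(2*L) = (2*L)/2 = L)
1/(u(761) + 586636) = 1/(761 + 586636) = 1/587397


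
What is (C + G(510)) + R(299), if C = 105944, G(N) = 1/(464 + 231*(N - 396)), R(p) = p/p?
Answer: 2839114111/26798 ≈ 1.0595e+5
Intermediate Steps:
R(p) = 1
G(N) = 1/(-91012 + 231*N) (G(N) = 1/(464 + 231*(-396 + N)) = 1/(464 + (-91476 + 231*N)) = 1/(-91012 + 231*N))
(C + G(510)) + R(299) = (105944 + 1/(-91012 + 231*510)) + 1 = (105944 + 1/(-91012 + 117810)) + 1 = (105944 + 1/26798) + 1 = 2839087313/26798 + 1 = 2839114111/26798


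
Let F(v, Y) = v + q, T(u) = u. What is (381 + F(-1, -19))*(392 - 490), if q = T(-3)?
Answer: -36946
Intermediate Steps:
q = -3
F(v, Y) = -3 + v (F(v, Y) = v - 3 = -3 + v)
(381 + F(-1, -19))*(392 - 490) = (381 + (-3 - 1))*(392 - 490) = (381 - 4)*(-98) = 377*(-98) = -36946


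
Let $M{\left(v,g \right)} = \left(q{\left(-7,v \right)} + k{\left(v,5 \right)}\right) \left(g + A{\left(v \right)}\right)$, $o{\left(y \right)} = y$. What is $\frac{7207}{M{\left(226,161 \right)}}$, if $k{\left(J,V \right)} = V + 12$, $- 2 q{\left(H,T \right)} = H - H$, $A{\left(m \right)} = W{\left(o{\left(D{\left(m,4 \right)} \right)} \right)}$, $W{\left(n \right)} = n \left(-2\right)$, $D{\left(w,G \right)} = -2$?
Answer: $\frac{7207}{2805} \approx 2.5693$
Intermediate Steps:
$W{\left(n \right)} = - 2 n$
$A{\left(m \right)} = 4$ ($A{\left(m \right)} = \left(-2\right) \left(-2\right) = 4$)
$q{\left(H,T \right)} = 0$ ($q{\left(H,T \right)} = - \frac{H - H}{2} = \left(- \frac{1}{2}\right) 0 = 0$)
$k{\left(J,V \right)} = 12 + V$
$M{\left(v,g \right)} = 68 + 17 g$ ($M{\left(v,g \right)} = \left(0 + \left(12 + 5\right)\right) \left(g + 4\right) = \left(0 + 17\right) \left(4 + g\right) = 17 \left(4 + g\right) = 68 + 17 g$)
$\frac{7207}{M{\left(226,161 \right)}} = \frac{7207}{68 + 17 \cdot 161} = \frac{7207}{68 + 2737} = \frac{7207}{2805}$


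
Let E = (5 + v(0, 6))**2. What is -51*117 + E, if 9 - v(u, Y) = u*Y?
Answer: -5771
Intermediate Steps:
v(u, Y) = 9 - Y*u (v(u, Y) = 9 - u*Y = 9 - Y*u)
E = 196 (E = (5 + (9 - 1*6*0))**2 = (5 + (9 + 0))**2 = (5 + 9)**2 = 14**2 = 196)
-51*117 + E = -51*117 + 196 = -5967 + 196 = -5771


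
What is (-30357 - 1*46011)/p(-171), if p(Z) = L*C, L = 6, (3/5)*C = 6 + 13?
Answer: -38184/95 ≈ -401.94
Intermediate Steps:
C = 95/3 (C = 5*(6 + 13)/3 = (5/3)*19 = 95/3 ≈ 31.667)
p(Z) = 190 (p(Z) = 6*(95/3) = 190)
(-30357 - 1*46011)/p(-171) = (-30357 - 1*46011)/190 = (-30357 - 46011)*(1/190) = -76368*1/190 = -38184/95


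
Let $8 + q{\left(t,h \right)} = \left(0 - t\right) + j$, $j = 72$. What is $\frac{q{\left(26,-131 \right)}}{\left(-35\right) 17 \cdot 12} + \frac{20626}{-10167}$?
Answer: $- \frac{24609331}{12098730} \approx -2.034$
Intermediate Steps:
$q{\left(t,h \right)} = 64 - t$ ($q{\left(t,h \right)} = -8 + \left(\left(0 - t\right) + 72\right) = -8 - \left(-72 + t\right) = 64 - t$)
$\frac{q{\left(26,-131 \right)}}{\left(-35\right) 17 \cdot 12} + \frac{20626}{-10167} = \frac{64 - 26}{\left(-35\right) 17 \cdot 12} + \frac{20626}{-10167} = \frac{64 - 26}{\left(-595\right) 12} + 20626 \left(- \frac{1}{10167}\right) = \frac{38}{-7140} - \frac{20626}{10167} = 38 \left(- \frac{1}{7140}\right) - \frac{20626}{10167} = - \frac{19}{3570} - \frac{20626}{10167} = - \frac{24609331}{12098730}$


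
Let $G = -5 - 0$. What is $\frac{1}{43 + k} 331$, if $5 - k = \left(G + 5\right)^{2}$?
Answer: $\frac{331}{48} \approx 6.8958$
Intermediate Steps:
$G = -5$ ($G = -5 + 0 = -5$)
$k = 5$ ($k = 5 - \left(-5 + 5\right)^{2} = 5 - 0^{2} = 5 - 0 = 5 + 0 = 5$)
$\frac{1}{43 + k} 331 = \frac{1}{43 + 5} \cdot 331 = \frac{1}{48} \cdot 331 = \frac{331}{48}$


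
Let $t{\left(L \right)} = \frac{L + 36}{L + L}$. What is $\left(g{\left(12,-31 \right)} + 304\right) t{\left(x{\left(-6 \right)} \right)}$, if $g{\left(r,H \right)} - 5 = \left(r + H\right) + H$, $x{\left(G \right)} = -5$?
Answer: $- \frac{8029}{10} \approx -802.9$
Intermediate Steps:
$t{\left(L \right)} = \frac{36 + L}{2 L}$
$g{\left(r,H \right)} = 5 + r + 2 H$ ($g{\left(r,H \right)} = 5 + \left(\left(r + H\right) + H\right) = 5 + \left(\left(H + r\right) + H\right) = 5 + \left(r + 2 H\right) = 5 + r + 2 H$)
$\left(g{\left(12,-31 \right)} + 304\right) t{\left(x{\left(-6 \right)} \right)} = \left(\left(5 + 12 + 2 \left(-31\right)\right) + 304\right) \frac{36 - 5}{2 \left(-5\right)} = \left(\left(5 + 12 - 62\right) + 304\right) \frac{1}{2} \left(- \frac{1}{5}\right) 31 = \left(-45 + 304\right) \left(- \frac{31}{10}\right) = 259 \left(- \frac{31}{10}\right) = - \frac{8029}{10}$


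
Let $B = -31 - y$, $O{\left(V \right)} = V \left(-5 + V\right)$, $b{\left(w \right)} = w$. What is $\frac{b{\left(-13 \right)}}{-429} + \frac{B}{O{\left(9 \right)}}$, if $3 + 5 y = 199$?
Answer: $- \frac{1267}{660} \approx -1.9197$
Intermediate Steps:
$y = \frac{196}{5}$ ($y = - \frac{3}{5} + \frac{1}{5} \cdot 199 = - \frac{3}{5} + \frac{199}{5} = \frac{196}{5} \approx 39.2$)
$B = - \frac{351}{5}$ ($B = -31 - \frac{196}{5} = - \frac{351}{5} \approx -70.2$)
$\frac{b{\left(-13 \right)}}{-429} + \frac{B}{O{\left(9 \right)}} = - \frac{13}{-429} - \frac{351}{5 \cdot 9 \left(-5 + 9\right)} = \left(-13\right) \left(- \frac{1}{429}\right) - \frac{351}{5 \cdot 9 \cdot 4} = \frac{1}{33} - \frac{351}{5 \cdot 36} = \frac{1}{33} - \frac{39}{20} = - \frac{1267}{660}$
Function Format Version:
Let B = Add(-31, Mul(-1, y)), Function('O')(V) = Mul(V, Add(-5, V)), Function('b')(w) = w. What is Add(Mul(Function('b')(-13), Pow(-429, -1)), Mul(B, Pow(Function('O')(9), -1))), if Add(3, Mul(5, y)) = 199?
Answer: Rational(-1267, 660) ≈ -1.9197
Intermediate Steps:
y = Rational(196, 5) (y = Add(Rational(-3, 5), Mul(Rational(1, 5), 199)) = Add(Rational(-3, 5), Rational(199, 5)) = Rational(196, 5) ≈ 39.200)
B = Rational(-351, 5) (B = Add(-31, Mul(-1, Rational(196, 5))) = Add(-31, Rational(-196, 5)) = Rational(-351, 5) ≈ -70.200)
Add(Mul(Function('b')(-13), Pow(-429, -1)), Mul(B, Pow(Function('O')(9), -1))) = Add(Mul(-13, Pow(-429, -1)), Mul(Rational(-351, 5), Pow(Mul(9, Add(-5, 9)), -1))) = Add(Mul(-13, Rational(-1, 429)), Mul(Rational(-351, 5), Pow(Mul(9, 4), -1))) = Add(Rational(1, 33), Mul(Rational(-351, 5), Pow(36, -1))) = Add(Rational(1, 33), Mul(Rational(-351, 5), Rational(1, 36))) = Add(Rational(1, 33), Rational(-39, 20)) = Rational(-1267, 660)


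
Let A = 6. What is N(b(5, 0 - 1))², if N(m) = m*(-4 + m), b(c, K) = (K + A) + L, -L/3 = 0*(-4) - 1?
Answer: 1024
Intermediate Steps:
L = 3 (L = -3*(0*(-4) - 1) = -3*(0 - 1) = -3*(-1) = 3)
b(c, K) = 9 + K (b(c, K) = (K + 6) + 3 = (6 + K) + 3 = 9 + K)
N(b(5, 0 - 1))² = ((9 + (0 - 1))*(-4 + (9 + (0 - 1))))² = ((9 - 1)*(-4 + (9 - 1)))² = (8*(-4 + 8))² = (8*4)² = 32² = 1024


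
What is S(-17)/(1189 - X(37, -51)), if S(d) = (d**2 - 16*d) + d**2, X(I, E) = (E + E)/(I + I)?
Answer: 15725/22022 ≈ 0.71406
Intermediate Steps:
X(I, E) = E/I (X(I, E) = (2*E)/((2*I)) = (2*E)*(1/(2*I)) = E/I)
S(d) = -16*d + 2*d**2
S(-17)/(1189 - X(37, -51)) = (2*(-17)*(-8 - 17))/(1189 - (-51)/37) = (2*(-17)*(-25))/(1189 - (-51)/37) = 850/(1189 - 1*(-51/37)) = 850/(1189 + 51/37) = 850/(44044/37) = 850*(37/44044) = 15725/22022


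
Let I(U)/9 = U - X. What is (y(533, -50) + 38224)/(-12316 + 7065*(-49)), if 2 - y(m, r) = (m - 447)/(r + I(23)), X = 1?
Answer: -2828681/26529074 ≈ -0.10663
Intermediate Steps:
I(U) = -9 + 9*U (I(U) = 9*(U - 1*1) = 9*(U - 1) = 9*(-1 + U) = -9 + 9*U)
y(m, r) = 2 - (-447 + m)/(198 + r) (y(m, r) = 2 - (m - 447)/(r + (-9 + 9*23)) = 2 - (-447 + m)/(r + (-9 + 207)) = 2 - (-447 + m)/(r + 198) = 2 - (-447 + m)/(198 + r))
(y(533, -50) + 38224)/(-12316 + 7065*(-49)) = ((843 - 1*533 + 2*(-50))/(198 - 50) + 38224)/(-12316 + 7065*(-49)) = ((843 - 533 - 100)/148 + 38224)/(-12316 - 346185) = ((1/148)*210 + 38224)/(-358501) = (105/74 + 38224)*(-1/358501) = (2828681/74)*(-1/358501) = -2828681/26529074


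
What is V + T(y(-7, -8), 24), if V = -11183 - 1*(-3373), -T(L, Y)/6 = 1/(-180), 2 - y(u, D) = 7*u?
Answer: -234299/30 ≈ -7810.0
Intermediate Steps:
y(u, D) = 2 - 7*u
T(L, Y) = 1/30 (T(L, Y) = -6/(-180) = -6*(-1/180) = 1/30)
V = -7810 (V = -11183 + 3373 = -7810)
V + T(y(-7, -8), 24) = -7810 + 1/30 = -234299/30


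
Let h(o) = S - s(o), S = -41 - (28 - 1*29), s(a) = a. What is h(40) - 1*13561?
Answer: -13641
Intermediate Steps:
S = -40 (S = -41 - (28 - 29) = -41 - 1*(-1) = -41 + 1 = -40)
h(o) = -40 - o
h(40) - 1*13561 = (-40 - 1*40) - 1*13561 = (-40 - 40) - 13561 = -80 - 13561 = -13641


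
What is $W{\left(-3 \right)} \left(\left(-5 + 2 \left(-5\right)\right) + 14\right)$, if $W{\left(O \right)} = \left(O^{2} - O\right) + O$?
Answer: $-9$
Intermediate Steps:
$W{\left(O \right)} = O^{2}$
$W{\left(-3 \right)} \left(\left(-5 + 2 \left(-5\right)\right) + 14\right) = \left(-3\right)^{2} \left(\left(-5 + 2 \left(-5\right)\right) + 14\right) = 9 \left(\left(-5 - 10\right) + 14\right) = 9 \left(-15 + 14\right) = 9 \left(-1\right) = -9$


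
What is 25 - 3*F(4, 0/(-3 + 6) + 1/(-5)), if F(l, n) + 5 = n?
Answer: 203/5 ≈ 40.600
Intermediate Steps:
F(l, n) = -5 + n
25 - 3*F(4, 0/(-3 + 6) + 1/(-5)) = 25 - 3*(-5 + (0/(-3 + 6) + 1/(-5))) = 25 - 3*(-5 + (0/3 + 1*(-1/5))) = 25 - 3*(-5 + (0*(1/3) - 1/5)) = 25 - 3*(-5 + (0 - 1/5)) = 25 - 3*(-5 - 1/5) = 25 - 3*(-26/5) = 25 + 78/5 = 203/5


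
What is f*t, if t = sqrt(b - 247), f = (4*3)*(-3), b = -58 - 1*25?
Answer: -36*I*sqrt(330) ≈ -653.97*I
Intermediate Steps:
b = -83 (b = -58 - 25 = -83)
f = -36 (f = 12*(-3) = -36)
t = I*sqrt(330) (t = sqrt(-83 - 247) = sqrt(-330) = I*sqrt(330) ≈ 18.166*I)
f*t = -36*I*sqrt(330)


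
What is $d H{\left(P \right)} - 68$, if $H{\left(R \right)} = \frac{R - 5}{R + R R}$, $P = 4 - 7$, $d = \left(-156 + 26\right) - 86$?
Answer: $220$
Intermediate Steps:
$d = -216$ ($d = -130 - 86 = -216$)
$P = -3$
$H{\left(R \right)} = \frac{-5 + R}{R + R^{2}}$
$d H{\left(P \right)} - 68 = - 216 \frac{-5 - 3}{\left(-3\right) \left(1 - 3\right)} - 68 = - 216 \left(\left(- \frac{1}{3}\right) \frac{1}{-2} \left(-8\right)\right) - 68 = - 216 \left(\left(- \frac{1}{3}\right) \left(- \frac{1}{2}\right) \left(-8\right)\right) - 68 = \left(-216\right) \left(- \frac{4}{3}\right) - 68 = 288 - 68 = 220$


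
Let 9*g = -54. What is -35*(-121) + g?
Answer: 4229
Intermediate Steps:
g = -6 (g = (1/9)*(-54) = -6)
-35*(-121) + g = -35*(-121) - 6 = 4235 - 6 = 4229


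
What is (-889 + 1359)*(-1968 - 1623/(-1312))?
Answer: -606392355/656 ≈ -9.2438e+5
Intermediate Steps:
(-889 + 1359)*(-1968 - 1623/(-1312)) = 470*(-1968 - 1623*(-1/1312)) = 470*(-1968 + 1623/1312) = 470*(-2580393/1312) = -606392355/656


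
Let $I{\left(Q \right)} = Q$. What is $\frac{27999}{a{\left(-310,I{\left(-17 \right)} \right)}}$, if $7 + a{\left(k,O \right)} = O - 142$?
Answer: $- \frac{27999}{166} \approx -168.67$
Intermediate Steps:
$a{\left(k,O \right)} = -149 + O$ ($a{\left(k,O \right)} = -7 + \left(O - 142\right) = -7 + \left(-142 + O\right) = -149 + O$)
$\frac{27999}{a{\left(-310,I{\left(-17 \right)} \right)}} = \frac{27999}{-149 - 17} = \frac{27999}{-166} = 27999 \left(- \frac{1}{166}\right) = - \frac{27999}{166}$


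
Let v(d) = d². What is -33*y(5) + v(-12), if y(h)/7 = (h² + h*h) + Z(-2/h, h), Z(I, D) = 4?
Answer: -12330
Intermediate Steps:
y(h) = 28 + 14*h² (y(h) = 7*((h² + h*h) + 4) = 7*((h² + h²) + 4) = 7*(2*h² + 4) = 7*(4 + 2*h²) = 28 + 14*h²)
-33*y(5) + v(-12) = -33*(28 + 14*5²) + (-12)² = -33*(28 + 14*25) + 144 = -33*(28 + 350) + 144 = -33*378 + 144 = -12474 + 144 = -12330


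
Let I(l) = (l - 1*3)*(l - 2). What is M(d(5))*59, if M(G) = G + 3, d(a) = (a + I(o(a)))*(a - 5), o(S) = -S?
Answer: 177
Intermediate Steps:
I(l) = (-3 + l)*(-2 + l) (I(l) = (l - 3)*(-2 + l) = (-3 + l)*(-2 + l))
d(a) = (-5 + a)*(6 + a² + 6*a) (d(a) = (a + (6 + (-a)² - (-5)*a))*(a - 5) = (a + (6 + a² + 5*a))*(-5 + a) = (6 + a² + 6*a)*(-5 + a) = (-5 + a)*(6 + a² + 6*a))
M(G) = 3 + G
M(d(5))*59 = (3 + (-30 + 5² + 5³ - 24*5))*59 = (3 + (-30 + 25 + 125 - 120))*59 = (3 + 0)*59 = 3*59 = 177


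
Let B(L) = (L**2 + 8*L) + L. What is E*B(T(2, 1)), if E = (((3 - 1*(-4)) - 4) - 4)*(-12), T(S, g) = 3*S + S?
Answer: 1632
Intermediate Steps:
T(S, g) = 4*S
B(L) = L**2 + 9*L
E = 12 (E = (((3 + 4) - 4) - 4)*(-12) = ((7 - 4) - 4)*(-12) = (3 - 4)*(-12) = -1*(-12) = 12)
E*B(T(2, 1)) = 12*((4*2)*(9 + 4*2)) = 12*(8*(9 + 8)) = 12*(8*17) = 12*136 = 1632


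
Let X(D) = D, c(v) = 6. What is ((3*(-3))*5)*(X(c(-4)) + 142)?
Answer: -6660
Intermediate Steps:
((3*(-3))*5)*(X(c(-4)) + 142) = ((3*(-3))*5)*(6 + 142) = -9*5*148 = -45*148 = -6660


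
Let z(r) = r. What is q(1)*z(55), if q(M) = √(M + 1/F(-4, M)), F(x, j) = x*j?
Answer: 55*√3/2 ≈ 47.631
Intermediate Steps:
F(x, j) = j*x
q(M) = √(M - 1/(4*M)) (q(M) = √(M + 1/(M*(-4))) = √(M + 1/(-4*M)) = √(M - 1/(4*M)))
q(1)*z(55) = (√(-1/1 + 4*1)/2)*55 = (√(-1*1 + 4)/2)*55 = (√(-1 + 4)/2)*55 = (√3/2)*55 = 55*√3/2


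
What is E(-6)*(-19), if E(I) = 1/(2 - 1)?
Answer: -19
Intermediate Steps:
E(I) = 1 (E(I) = 1/1 = 1)
E(-6)*(-19) = 1*(-19) = -19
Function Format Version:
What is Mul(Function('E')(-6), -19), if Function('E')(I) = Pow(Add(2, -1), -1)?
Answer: -19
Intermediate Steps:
Function('E')(I) = 1 (Function('E')(I) = Pow(1, -1) = 1)
Mul(Function('E')(-6), -19) = Mul(1, -19) = -19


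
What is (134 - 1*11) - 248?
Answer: -125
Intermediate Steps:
(134 - 1*11) - 248 = (134 - 11) - 248 = 123 - 248 = -125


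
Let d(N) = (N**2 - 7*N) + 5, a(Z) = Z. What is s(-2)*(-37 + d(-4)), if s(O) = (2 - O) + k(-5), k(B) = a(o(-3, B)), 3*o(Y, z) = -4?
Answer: 32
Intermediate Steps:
o(Y, z) = -4/3 (o(Y, z) = (1/3)*(-4) = -4/3)
k(B) = -4/3
d(N) = 5 + N**2 - 7*N
s(O) = 2/3 - O (s(O) = (2 - O) - 4/3 = 2/3 - O)
s(-2)*(-37 + d(-4)) = (2/3 - 1*(-2))*(-37 + (5 + (-4)**2 - 7*(-4))) = (2/3 + 2)*(-37 + (5 + 16 + 28)) = 8*(-37 + 49)/3 = (8/3)*12 = 32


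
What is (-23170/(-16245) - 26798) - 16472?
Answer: -140579596/3249 ≈ -43269.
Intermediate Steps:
(-23170/(-16245) - 26798) - 16472 = (-23170*(-1/16245) - 26798) - 16472 = (4634/3249 - 26798) - 16472 = -87062068/3249 - 16472 = -140579596/3249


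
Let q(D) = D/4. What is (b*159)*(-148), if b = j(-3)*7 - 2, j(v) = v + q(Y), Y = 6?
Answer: 294150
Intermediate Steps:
q(D) = D/4 (q(D) = D*(1/4) = D/4)
j(v) = 3/2 + v (j(v) = v + (1/4)*6 = v + 3/2 = 3/2 + v)
b = -25/2 (b = (3/2 - 3)*7 - 2 = -3/2*7 - 2 = -21/2 - 2 = -25/2 ≈ -12.500)
(b*159)*(-148) = -25/2*159*(-148) = -3975/2*(-148) = 294150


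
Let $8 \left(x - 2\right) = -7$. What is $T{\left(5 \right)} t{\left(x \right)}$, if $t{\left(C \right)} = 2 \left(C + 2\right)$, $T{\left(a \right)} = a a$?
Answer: $\frac{625}{4} \approx 156.25$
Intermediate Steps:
$x = \frac{9}{8}$ ($x = 2 + \frac{1}{8} \left(-7\right) = 2 - \frac{7}{8} = \frac{9}{8} \approx 1.125$)
$T{\left(a \right)} = a^{2}$
$t{\left(C \right)} = 4 + 2 C$ ($t{\left(C \right)} = 2 \left(2 + C\right) = 4 + 2 C$)
$T{\left(5 \right)} t{\left(x \right)} = 5^{2} \left(4 + 2 \cdot \frac{9}{8}\right) = 25 \left(4 + \frac{9}{4}\right) = 25 \cdot \frac{25}{4} = \frac{625}{4}$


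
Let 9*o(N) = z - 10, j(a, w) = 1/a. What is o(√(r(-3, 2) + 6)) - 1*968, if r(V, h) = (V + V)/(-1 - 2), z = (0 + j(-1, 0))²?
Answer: -969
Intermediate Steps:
z = 1 (z = (0 + 1/(-1))² = (0 - 1)² = (-1)² = 1)
r(V, h) = -2*V/3 (r(V, h) = (2*V)/(-3) = (2*V)*(-⅓) = -2*V/3)
o(N) = -1 (o(N) = (1 - 10)/9 = (⅑)*(-9) = -1)
o(√(r(-3, 2) + 6)) - 1*968 = -1 - 1*968 = -1 - 968 = -969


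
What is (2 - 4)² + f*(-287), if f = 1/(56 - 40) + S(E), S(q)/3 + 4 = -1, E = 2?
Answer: 68657/16 ≈ 4291.1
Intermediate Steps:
S(q) = -15 (S(q) = -12 + 3*(-1) = -12 - 3 = -15)
f = -239/16 (f = 1/(56 - 40) - 15 = 1/16 - 15 = -239/16 ≈ -14.938)
(2 - 4)² + f*(-287) = (2 - 4)² - 239/16*(-287) = (-2)² + 68593/16 = 4 + 68593/16 = 68657/16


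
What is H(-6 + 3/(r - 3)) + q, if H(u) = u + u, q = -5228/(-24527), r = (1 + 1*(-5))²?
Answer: -3611086/318851 ≈ -11.325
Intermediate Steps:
r = 16 (r = (1 - 5)² = (-4)² = 16)
q = 5228/24527 (q = -5228*(-1/24527) = 5228/24527 ≈ 0.21315)
H(u) = 2*u
H(-6 + 3/(r - 3)) + q = 2*(-6 + 3/(16 - 3)) + 5228/24527 = 2*(-6 + 3/13) + 5228/24527 = 2*(-75/13) + 5228/24527 = -150/13 + 5228/24527 = -3611086/318851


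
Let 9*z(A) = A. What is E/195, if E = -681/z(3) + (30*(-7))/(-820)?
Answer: -859/82 ≈ -10.476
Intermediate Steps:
z(A) = A/9
E = -167505/82 (E = -681/((1/9)*3) + (30*(-7))/(-820) = -681/1/3 - 210*(-1/820) = -681*3 + 21/82 = -2043 + 21/82 = -167505/82 ≈ -2042.7)
E/195 = -167505/82/195 = (1/195)*(-167505/82) = -859/82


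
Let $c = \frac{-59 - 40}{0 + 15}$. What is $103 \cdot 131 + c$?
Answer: $\frac{67432}{5} \approx 13486.0$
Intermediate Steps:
$c = - \frac{33}{5}$ ($c = - \frac{99}{15} = \left(-99\right) \frac{1}{15} = - \frac{33}{5} \approx -6.6$)
$103 \cdot 131 + c = 103 \cdot 131 - \frac{33}{5} = 13493 - \frac{33}{5} = \frac{67432}{5}$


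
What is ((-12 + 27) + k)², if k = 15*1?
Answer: 900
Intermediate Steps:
k = 15
((-12 + 27) + k)² = ((-12 + 27) + 15)² = (15 + 15)² = 30² = 900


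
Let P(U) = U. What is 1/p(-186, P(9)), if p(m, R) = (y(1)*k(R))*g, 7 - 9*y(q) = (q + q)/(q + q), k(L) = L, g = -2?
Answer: -1/12 ≈ -0.083333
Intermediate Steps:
y(q) = ⅔ (y(q) = 7/9 - (q + q)/(9*(q + q)) = 7/9 - 2*q/(9*(2*q)) = 7/9 - 2*q*1/(2*q)/9 = 7/9 - ⅑*1 = 7/9 - ⅑ = ⅔)
p(m, R) = -4*R/3 (p(m, R) = (2*R/3)*(-2) = -4*R/3)
1/p(-186, P(9)) = 1/(-4/3*9) = 1/(-12) = -1/12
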